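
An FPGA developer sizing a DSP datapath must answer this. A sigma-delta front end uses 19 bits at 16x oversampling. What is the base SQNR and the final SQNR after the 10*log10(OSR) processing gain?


Step 1 — baseline SQNR at Nyquist:
SQNR_base = 6.02*N + 1.76
          = 6.02*19 + 1.76
          = 116.14 dB

Step 2 — oversampling processing gain:
G = 10*log10(OSR) = 10*log10(16) = 12.04 dB

Step 3 — total:
SQNR_total = 116.14 + 12.04 = 128.18 dB

Base SQNR = 116.14 dB; oversampled SQNR = 128.18 dB


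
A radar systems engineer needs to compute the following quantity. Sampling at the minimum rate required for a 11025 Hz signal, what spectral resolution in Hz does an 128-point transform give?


Step 1 — Nyquist sampling rate:
fs = 2 * fmax = 2 * 11025 = 22050 Hz

Step 2 — DFT bin spacing:
df = fs / N = 22050 / 128 = 172.2656 Hz

172.2656 Hz


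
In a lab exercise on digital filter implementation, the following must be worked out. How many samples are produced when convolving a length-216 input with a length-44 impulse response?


Linear convolution output length:
L = N + M - 1
  = 216 + 44 - 1
  = 259 samples

259


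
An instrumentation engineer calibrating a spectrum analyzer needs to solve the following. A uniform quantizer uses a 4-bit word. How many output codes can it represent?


Number of quantization levels = 2^N
= 2^4
= 16

16


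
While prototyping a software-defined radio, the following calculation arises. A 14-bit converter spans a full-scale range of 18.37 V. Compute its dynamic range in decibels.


Dynamic range from full-scale to LSB:
V_min = V_max / 2^bits = 18.37 / 2^14
DR = 20 * log10(V_max / V_min)
   = 20 * log10(2^14)
   = 20 * 14 * log10(2)
   = 84.29 dB

84.29 dB


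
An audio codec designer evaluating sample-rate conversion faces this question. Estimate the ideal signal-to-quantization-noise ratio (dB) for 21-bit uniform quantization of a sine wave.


Theoretical SNR for a full-scale sinusoid:
SNR = 6.02 * N + 1.76
    = 6.02 * 21 + 1.76
    = 126.42 + 1.76
    = 128.18 dB

128.18 dB


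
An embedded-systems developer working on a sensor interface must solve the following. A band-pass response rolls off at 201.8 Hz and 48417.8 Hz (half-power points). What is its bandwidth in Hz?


Bandwidth is the difference of -3dB frequencies:
BW = f_high - f_low
   = 48417.8 - 201.8
   = 48216.0 Hz

48216.0 Hz


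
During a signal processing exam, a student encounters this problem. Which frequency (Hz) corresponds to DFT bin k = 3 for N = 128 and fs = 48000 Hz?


Frequency of DFT bin k:
f_k = k * fs / N
    = 3 * 48000 / 128
    = 144000 / 128
    = 1125.0 Hz

1125.0 Hz


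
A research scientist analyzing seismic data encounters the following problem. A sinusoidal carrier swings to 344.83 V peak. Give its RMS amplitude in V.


RMS voltage for a sinusoidal waveform:
V_rms = V_peak / sqrt(2)
      = 344.83 / 1.414214
      = 243.832 V

243.832 V


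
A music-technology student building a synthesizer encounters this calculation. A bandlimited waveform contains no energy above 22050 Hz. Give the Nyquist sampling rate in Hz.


The Nyquist rate is twice the maximum frequency component.
fs_min = 2 * fmax
      = 2 * 22050
      = 44100 Hz

44100


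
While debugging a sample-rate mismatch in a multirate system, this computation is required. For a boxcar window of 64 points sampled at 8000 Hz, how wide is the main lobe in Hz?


Main lobe width for a rectangular window:
Width = 2 * fs / N
      = 2 * 8000 / 64
      = 16000 / 64
      = 250.0 Hz

250.0 Hz


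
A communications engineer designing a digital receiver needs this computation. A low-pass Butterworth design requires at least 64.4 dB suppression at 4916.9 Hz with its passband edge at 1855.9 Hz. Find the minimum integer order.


Butterworth filter order formula:
n = log10(10^(A/10) - 1) / (2 * log10(f_stop/f_pass))
10^(64.4/10) - 1 = 2754227.7033
f_stop/f_pass = 4916.9 / 1855.9 = 2.6493
n = 7.6098 -> ceil = 8

8


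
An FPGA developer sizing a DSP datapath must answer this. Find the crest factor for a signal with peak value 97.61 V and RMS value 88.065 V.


Crest factor is the ratio of peak to RMS:
CF = V_peak / V_rms
   = 97.61 / 88.065
   = 1.1084

1.1084


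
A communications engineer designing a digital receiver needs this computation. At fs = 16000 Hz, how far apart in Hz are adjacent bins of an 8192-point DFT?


DFT frequency resolution:
df = fs / N
   = 16000 / 8192
   = 1.9531 Hz

1.9531 Hz


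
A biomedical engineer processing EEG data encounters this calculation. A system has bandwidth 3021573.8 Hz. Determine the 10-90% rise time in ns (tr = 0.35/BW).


Rise time from bandwidth relationship:
tr = 0.35 / BW
   = 0.35 / 3021573.8
   = 1.158336758e-07 s
   = 115.8337 ns

115.8337 ns


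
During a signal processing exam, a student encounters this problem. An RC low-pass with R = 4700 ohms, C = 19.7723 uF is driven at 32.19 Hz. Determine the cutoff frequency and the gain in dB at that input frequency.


Step 1 — cutoff frequency:
fc = 1 / (2*pi*R*C)
C = 19.7723 uF = 1.97723e-05 F
fc = 1 / (2*pi*4700*1.97723e-05)
   = 1.71264 Hz

Step 2 — magnitude at f = 32.19 Hz:
|H(f)| = 1 / sqrt(1 + (f/fc)^2)
f/fc = 32.19 / 1.71264 = 18.795544
|H| = 1 / sqrt(1 + 353.272474) = 0.053129
|H|_dB = 20*log10(0.053129) = -25.49 dB

fc = 1.71264 Hz; |H(32.19 Hz)| = -25.49 dB


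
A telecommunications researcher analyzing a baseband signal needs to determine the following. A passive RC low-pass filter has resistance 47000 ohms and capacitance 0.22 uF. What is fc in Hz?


Cutoff frequency of a first-order RC filter:
fc = 1 / (2 * pi * R * C)
C = 0.22 uF = 2.2e-07 F
fc = 1 / (2 * pi * 47000 * 2.2e-07)
   = 1 / 0.064968136076237
   = 15.392161 Hz

15.392161 Hz


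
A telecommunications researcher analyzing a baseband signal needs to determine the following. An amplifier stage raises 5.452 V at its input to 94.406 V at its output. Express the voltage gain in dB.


Voltage gain in dB:
G = 20 * log10(Vout / Vin)
  = 20 * log10(94.406 / 5.452)
  = 20 * log10(17.315847)
  = 20 * 1.238444
  = 24.77 dB

24.77 dB


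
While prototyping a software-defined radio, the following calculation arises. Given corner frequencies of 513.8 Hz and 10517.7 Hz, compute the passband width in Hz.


Bandwidth is the difference of -3dB frequencies:
BW = f_high - f_low
   = 10517.7 - 513.8
   = 10003.9 Hz

10003.9 Hz


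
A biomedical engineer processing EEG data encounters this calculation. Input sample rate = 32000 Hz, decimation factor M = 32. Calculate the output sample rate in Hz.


Decimation reduces the sample rate:
fs_out = fs_in / M
       = 32000 / 32
       = 1000.0 Hz

1000.0 Hz


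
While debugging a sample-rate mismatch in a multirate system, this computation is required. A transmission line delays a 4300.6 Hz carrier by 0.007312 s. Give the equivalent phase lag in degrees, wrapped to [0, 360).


Phase shift from frequency and time delay:
phi = 360 * f * t_delay
    = 360 * 4300.6 * 0.007312
    = 11320.56 degrees
    mod 360 = 160.56 degrees

160.56 degrees


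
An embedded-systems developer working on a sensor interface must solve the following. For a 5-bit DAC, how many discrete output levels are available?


Number of quantization levels = 2^N
= 2^5
= 32

32


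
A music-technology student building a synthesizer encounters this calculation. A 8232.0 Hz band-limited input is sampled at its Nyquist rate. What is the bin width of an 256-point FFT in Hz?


Step 1 — Nyquist sampling rate:
fs = 2 * fmax = 2 * 8232.0 = 16464.0 Hz

Step 2 — DFT bin spacing:
df = fs / N = 16464.0 / 256 = 64.3125 Hz

64.3125 Hz


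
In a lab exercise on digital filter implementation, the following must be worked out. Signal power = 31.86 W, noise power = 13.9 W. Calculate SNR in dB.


SNR in decibels:
SNR = 10 * log10(Ps / Pn)
    = 10 * log10(31.86 / 13.9)
    = 10 * log10(2.2921)
    = 10 * 0.3602
    = 3.6 dB

3.6 dB


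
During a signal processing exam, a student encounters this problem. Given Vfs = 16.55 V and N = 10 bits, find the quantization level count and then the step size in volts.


Step 1 — number of quantization levels:
L = 2^N = 2^10 = 1024

Step 2 — LSB step size:
delta = Vfs / L
      = 16.55 / 1024
      = 0.01616211 V

Levels = 1024; step size = 0.01616211 V


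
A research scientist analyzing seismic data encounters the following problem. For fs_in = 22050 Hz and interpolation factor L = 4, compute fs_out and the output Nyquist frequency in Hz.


Step 1 — output sample rate after interpolation by L:
fs_out = L * fs_in = 4 * 22050 = 88200 Hz

Step 2 — Nyquist frequency of the output stream:
f_Nyq = fs_out / 2 = 88200 / 2 = 44100.0 Hz

fs_out = 88200 Hz; f_Nyquist = 44100.0 Hz


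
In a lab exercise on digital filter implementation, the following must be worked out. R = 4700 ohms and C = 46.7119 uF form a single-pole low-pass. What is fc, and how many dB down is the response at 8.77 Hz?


Step 1 — cutoff frequency:
fc = 1 / (2*pi*R*C)
C = 46.7119 uF = 4.67119e-05 F
fc = 1 / (2*pi*4700*4.67119e-05)
   = 0.724928 Hz

Step 2 — magnitude at f = 8.77 Hz:
|H(f)| = 1 / sqrt(1 + (f/fc)^2)
f/fc = 8.77 / 0.724928 = 12.097753
|H| = 1 / sqrt(1 + 146.355628) = 0.082379
|H|_dB = 20*log10(0.082379) = -21.68 dB

fc = 0.724928 Hz; |H(8.77 Hz)| = -21.68 dB


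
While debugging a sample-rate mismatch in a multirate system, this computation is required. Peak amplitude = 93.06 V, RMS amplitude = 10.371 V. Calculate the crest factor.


Crest factor is the ratio of peak to RMS:
CF = V_peak / V_rms
   = 93.06 / 10.371
   = 8.9731

8.9731


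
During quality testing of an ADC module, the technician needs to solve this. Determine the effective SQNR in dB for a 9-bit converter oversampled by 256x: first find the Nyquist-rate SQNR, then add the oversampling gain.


Step 1 — baseline SQNR at Nyquist:
SQNR_base = 6.02*N + 1.76
          = 6.02*9 + 1.76
          = 55.94 dB

Step 2 — oversampling processing gain:
G = 10*log10(OSR) = 10*log10(256) = 24.08 dB

Step 3 — total:
SQNR_total = 55.94 + 24.08 = 80.02 dB

Base SQNR = 55.94 dB; oversampled SQNR = 80.02 dB


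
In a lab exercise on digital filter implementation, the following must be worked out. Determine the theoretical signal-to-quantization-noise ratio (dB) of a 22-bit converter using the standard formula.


Theoretical SNR for a full-scale sinusoid:
SNR = 6.02 * N + 1.76
    = 6.02 * 22 + 1.76
    = 132.44 + 1.76
    = 134.2 dB

134.2 dB


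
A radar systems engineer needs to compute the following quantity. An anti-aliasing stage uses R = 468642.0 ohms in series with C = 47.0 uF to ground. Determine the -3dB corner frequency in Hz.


Cutoff frequency of a first-order RC filter:
fc = 1 / (2 * pi * R * C)
C = 47.0 uF = 4.7e-05 F
fc = 1 / (2 * pi * 468642.0 * 4.7e-05)
   = 1 / 138.39453285018
   = 0.007226 Hz

0.007226 Hz


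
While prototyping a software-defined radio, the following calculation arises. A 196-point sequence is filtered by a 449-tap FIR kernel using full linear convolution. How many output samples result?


Linear convolution output length:
L = N + M - 1
  = 196 + 449 - 1
  = 644 samples

644


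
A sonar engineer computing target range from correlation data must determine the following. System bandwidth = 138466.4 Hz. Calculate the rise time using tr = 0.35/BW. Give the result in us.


Rise time from bandwidth relationship:
tr = 0.35 / BW
   = 0.35 / 138466.4
   = 2.527689028e-06 s
   = 2.5277 us

2.5277 us


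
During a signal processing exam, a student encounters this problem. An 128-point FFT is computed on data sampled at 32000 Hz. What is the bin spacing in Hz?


DFT frequency resolution:
df = fs / N
   = 32000 / 128
   = 250.0 Hz

250.0 Hz


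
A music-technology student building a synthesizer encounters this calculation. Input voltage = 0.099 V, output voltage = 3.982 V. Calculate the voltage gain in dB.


Voltage gain in dB:
G = 20 * log10(Vout / Vin)
  = 20 * log10(3.982 / 0.099)
  = 20 * log10(40.222222)
  = 20 * 1.604466
  = 32.09 dB

32.09 dB


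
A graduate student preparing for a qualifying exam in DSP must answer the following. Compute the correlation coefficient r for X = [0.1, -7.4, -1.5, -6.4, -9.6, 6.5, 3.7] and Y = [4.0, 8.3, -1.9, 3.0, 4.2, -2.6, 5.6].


Pearson correlation coefficient (population):
r = cov(X,Y) / (std(X) * std(Y))
Mean X = -2.0857, Mean Y = 2.9429
Cov(X,Y) = -10.129184
Std(X) = 5.550142, Std(Y) = 3.63784
r = -0.5017

-0.5017


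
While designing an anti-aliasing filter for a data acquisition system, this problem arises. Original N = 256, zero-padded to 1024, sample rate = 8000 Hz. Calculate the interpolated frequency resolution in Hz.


Frequency resolution after zero-padding:
N_padded = 256 * 4 = 1024
df = fs / N_padded
   = 8000 / 1024
   = 7.8125 Hz

7.8125 Hz


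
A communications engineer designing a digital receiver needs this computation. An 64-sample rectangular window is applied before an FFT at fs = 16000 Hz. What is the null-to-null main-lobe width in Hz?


Main lobe width for a rectangular window:
Width = 2 * fs / N
      = 2 * 16000 / 64
      = 32000 / 64
      = 500.0 Hz

500.0 Hz


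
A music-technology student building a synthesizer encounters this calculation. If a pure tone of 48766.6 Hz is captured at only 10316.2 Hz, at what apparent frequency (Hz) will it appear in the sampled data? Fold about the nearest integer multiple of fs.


Compute the nearest integer multiple of fs to the signal:
n = round(48766.6 / 10316.2) = 5
f_alias = |48766.6 - 5 * 10316.2|
        = |48766.6 - 51581.0|
        = 2814.4 Hz

2814.4


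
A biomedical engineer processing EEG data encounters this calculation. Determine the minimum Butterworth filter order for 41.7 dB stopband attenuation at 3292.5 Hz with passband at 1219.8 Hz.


Butterworth filter order formula:
n = log10(10^(A/10) - 1) / (2 * log10(f_stop/f_pass))
10^(41.7/10) - 1 = 14790.0839
f_stop/f_pass = 3292.5 / 1219.8 = 2.6992
n = 4.8349 -> ceil = 5

5


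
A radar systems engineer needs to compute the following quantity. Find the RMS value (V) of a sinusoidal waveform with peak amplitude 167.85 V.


RMS voltage for a sinusoidal waveform:
V_rms = V_peak / sqrt(2)
      = 167.85 / 1.414214
      = 118.688 V

118.688 V


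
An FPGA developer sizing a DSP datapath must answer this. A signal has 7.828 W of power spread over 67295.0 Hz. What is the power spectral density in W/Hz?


Power spectral density:
PSD = P / BW
    = 7.828 / 67295.0
    = 0.00011632 W/Hz

0.00011632 W/Hz


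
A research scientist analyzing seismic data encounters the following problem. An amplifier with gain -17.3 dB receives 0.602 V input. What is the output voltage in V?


Output voltage from dB gain:
V_out = V_in * 10^(gain_dB / 20)
      = 0.602 * 10^(-17.3 / 20)
      = 0.602 * 0.136458
      = 0.0821 V

0.0821 V


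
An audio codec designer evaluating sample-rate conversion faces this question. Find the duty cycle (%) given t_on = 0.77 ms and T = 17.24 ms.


Duty cycle as a percentage:
DC = (t_on / T) * 100
   = (0.77 / 17.24) * 100
   = 0.044664 * 100
   = 4.47 %

4.47 %


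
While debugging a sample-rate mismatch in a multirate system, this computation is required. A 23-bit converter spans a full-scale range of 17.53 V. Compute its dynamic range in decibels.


Dynamic range from full-scale to LSB:
V_min = V_max / 2^bits = 17.53 / 2^23
DR = 20 * log10(V_max / V_min)
   = 20 * log10(2^23)
   = 20 * 23 * log10(2)
   = 138.47 dB

138.47 dB


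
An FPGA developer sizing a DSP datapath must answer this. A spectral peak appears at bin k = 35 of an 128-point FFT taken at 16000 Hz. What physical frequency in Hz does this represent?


Frequency of DFT bin k:
f_k = k * fs / N
    = 35 * 16000 / 128
    = 560000 / 128
    = 4375.0 Hz

4375.0 Hz


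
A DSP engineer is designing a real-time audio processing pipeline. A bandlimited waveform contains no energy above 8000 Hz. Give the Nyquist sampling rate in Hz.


The Nyquist rate is twice the maximum frequency component.
fs_min = 2 * fmax
      = 2 * 8000
      = 16000 Hz

16000


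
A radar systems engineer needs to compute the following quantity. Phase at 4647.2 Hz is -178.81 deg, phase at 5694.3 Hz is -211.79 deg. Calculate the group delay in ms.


Group delay from phase difference:
tau = -d(phi)/d(omega)
d(phi) = -32.98 deg = -0.57561 rad
d(omega) = 2*pi*(5694.3 - 4647.2) = 6579.1233 rad/s
tau = -(-0.57561) / 6579.1233
    = 0.0875 ms

0.0875 ms


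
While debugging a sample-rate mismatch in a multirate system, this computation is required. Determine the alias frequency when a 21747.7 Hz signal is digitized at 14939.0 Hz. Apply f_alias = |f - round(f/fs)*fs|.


Compute the nearest integer multiple of fs to the signal:
n = round(21747.7 / 14939.0) = 1
f_alias = |21747.7 - 1 * 14939.0|
        = |21747.7 - 14939.0|
        = 6808.7 Hz

6808.7


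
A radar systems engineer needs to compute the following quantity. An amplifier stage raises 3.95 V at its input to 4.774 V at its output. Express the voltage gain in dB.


Voltage gain in dB:
G = 20 * log10(Vout / Vin)
  = 20 * log10(4.774 / 3.95)
  = 20 * log10(1.208608)
  = 20 * 0.082285
  = 1.65 dB

1.65 dB


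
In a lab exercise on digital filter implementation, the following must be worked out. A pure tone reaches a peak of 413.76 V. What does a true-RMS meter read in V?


RMS voltage for a sinusoidal waveform:
V_rms = V_peak / sqrt(2)
      = 413.76 / 1.414214
      = 292.573 V

292.573 V


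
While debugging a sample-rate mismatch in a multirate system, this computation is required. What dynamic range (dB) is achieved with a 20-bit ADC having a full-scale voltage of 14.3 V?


Dynamic range from full-scale to LSB:
V_min = V_max / 2^bits = 14.3 / 2^20
DR = 20 * log10(V_max / V_min)
   = 20 * log10(2^20)
   = 20 * 20 * log10(2)
   = 120.41 dB

120.41 dB


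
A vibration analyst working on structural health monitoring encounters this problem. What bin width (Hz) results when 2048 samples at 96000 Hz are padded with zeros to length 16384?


Frequency resolution after zero-padding:
N_padded = 2048 * 8 = 16384
df = fs / N_padded
   = 96000 / 16384
   = 5.8594 Hz

5.8594 Hz


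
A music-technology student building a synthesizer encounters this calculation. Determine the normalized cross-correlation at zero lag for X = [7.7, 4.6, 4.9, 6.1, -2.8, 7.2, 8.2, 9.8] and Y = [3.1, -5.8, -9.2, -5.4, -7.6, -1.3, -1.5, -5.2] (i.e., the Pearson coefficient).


Pearson correlation coefficient (population):
r = cov(X,Y) / (std(X) * std(Y))
Mean X = 5.7125, Mean Y = -4.1125
Cov(X,Y) = 6.971406
Std(X) = 3.598068, Std(Y) = 3.716328
r = 0.5214

0.5214


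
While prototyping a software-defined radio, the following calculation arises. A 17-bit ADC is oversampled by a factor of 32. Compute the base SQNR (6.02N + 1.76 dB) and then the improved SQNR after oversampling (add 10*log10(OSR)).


Step 1 — baseline SQNR at Nyquist:
SQNR_base = 6.02*N + 1.76
          = 6.02*17 + 1.76
          = 104.1 dB

Step 2 — oversampling processing gain:
G = 10*log10(OSR) = 10*log10(32) = 15.05 dB

Step 3 — total:
SQNR_total = 104.1 + 15.05 = 119.15 dB

Base SQNR = 104.1 dB; oversampled SQNR = 119.15 dB


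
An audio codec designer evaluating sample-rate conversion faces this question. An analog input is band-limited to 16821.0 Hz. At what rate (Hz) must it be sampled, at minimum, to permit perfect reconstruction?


The Nyquist rate is twice the maximum frequency component.
fs_min = 2 * fmax
      = 2 * 16821.0
      = 33642.0 Hz

33642.0


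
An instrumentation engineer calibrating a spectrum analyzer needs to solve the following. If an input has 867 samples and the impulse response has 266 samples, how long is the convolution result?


Linear convolution output length:
L = N + M - 1
  = 867 + 266 - 1
  = 1132 samples

1132


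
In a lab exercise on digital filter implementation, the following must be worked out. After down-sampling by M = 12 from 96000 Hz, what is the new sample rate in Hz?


Decimation reduces the sample rate:
fs_out = fs_in / M
       = 96000 / 12
       = 8000.0 Hz

8000.0 Hz


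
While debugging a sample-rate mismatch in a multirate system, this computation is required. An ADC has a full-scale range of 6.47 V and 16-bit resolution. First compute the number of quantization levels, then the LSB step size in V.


Step 1 — number of quantization levels:
L = 2^N = 2^16 = 65536

Step 2 — LSB step size:
delta = Vfs / L
      = 6.47 / 65536
      = 9.872e-05 V

Levels = 65536; step size = 9.872e-05 V


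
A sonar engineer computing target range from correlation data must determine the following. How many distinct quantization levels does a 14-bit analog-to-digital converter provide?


Number of quantization levels = 2^N
= 2^14
= 16384

16384


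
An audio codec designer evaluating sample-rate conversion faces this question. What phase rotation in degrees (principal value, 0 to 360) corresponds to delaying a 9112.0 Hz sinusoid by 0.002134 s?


Phase shift from frequency and time delay:
phi = 360 * f * t_delay
    = 360 * 9112.0 * 0.002134
    = 7000.2 degrees
    mod 360 = 160.2 degrees

160.2 degrees


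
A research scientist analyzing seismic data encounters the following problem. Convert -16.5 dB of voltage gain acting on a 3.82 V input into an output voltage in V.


Output voltage from dB gain:
V_out = V_in * 10^(gain_dB / 20)
      = 3.82 * 10^(-16.5 / 20)
      = 3.82 * 0.149624
      = 0.5716 V

0.5716 V


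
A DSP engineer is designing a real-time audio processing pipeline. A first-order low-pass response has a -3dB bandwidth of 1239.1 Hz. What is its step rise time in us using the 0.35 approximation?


Rise time from bandwidth relationship:
tr = 0.35 / BW
   = 0.35 / 1239.1
   = 0.000282463078 s
   = 282.4631 us

282.4631 us


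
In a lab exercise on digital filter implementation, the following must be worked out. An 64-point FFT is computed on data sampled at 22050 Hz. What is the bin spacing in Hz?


DFT frequency resolution:
df = fs / N
   = 22050 / 64
   = 344.5312 Hz

344.5312 Hz


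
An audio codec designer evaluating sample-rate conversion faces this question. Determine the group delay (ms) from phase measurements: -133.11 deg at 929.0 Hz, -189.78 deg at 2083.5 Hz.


Group delay from phase difference:
tau = -d(phi)/d(omega)
d(phi) = -56.67 deg = -0.989078 rad
d(omega) = 2*pi*(2083.5 - 929.0) = 7253.9374 rad/s
tau = -(-0.989078) / 7253.9374
    = 0.1364 ms

0.1364 ms


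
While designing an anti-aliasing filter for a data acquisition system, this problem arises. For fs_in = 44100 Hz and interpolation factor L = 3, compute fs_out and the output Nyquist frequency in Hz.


Step 1 — output sample rate after interpolation by L:
fs_out = L * fs_in = 3 * 44100 = 132300 Hz

Step 2 — Nyquist frequency of the output stream:
f_Nyq = fs_out / 2 = 132300 / 2 = 66150.0 Hz

fs_out = 132300 Hz; f_Nyquist = 66150.0 Hz


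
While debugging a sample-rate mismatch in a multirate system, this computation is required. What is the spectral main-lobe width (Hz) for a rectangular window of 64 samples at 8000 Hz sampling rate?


Main lobe width for a rectangular window:
Width = 2 * fs / N
      = 2 * 8000 / 64
      = 16000 / 64
      = 250.0 Hz

250.0 Hz


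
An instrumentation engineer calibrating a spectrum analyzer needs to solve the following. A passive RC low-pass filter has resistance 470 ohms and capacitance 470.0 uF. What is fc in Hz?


Cutoff frequency of a first-order RC filter:
fc = 1 / (2 * pi * R * C)
C = 470.0 uF = 0.00047 F
fc = 1 / (2 * pi * 470 * 0.00047)
   = 1 / 1.387955634356
   = 0.720484 Hz

0.720484 Hz


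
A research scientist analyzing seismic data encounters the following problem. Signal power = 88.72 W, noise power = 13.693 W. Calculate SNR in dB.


SNR in decibels:
SNR = 10 * log10(Ps / Pn)
    = 10 * log10(88.72 / 13.693)
    = 10 * log10(6.4792)
    = 10 * 0.8115
    = 8.12 dB

8.12 dB


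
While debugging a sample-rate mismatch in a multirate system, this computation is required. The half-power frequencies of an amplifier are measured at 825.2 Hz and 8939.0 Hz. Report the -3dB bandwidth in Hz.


Bandwidth is the difference of -3dB frequencies:
BW = f_high - f_low
   = 8939.0 - 825.2
   = 8113.8 Hz

8113.8 Hz


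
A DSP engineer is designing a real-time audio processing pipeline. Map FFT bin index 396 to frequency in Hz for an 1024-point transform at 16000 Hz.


Frequency of DFT bin k:
f_k = k * fs / N
    = 396 * 16000 / 1024
    = 6336000 / 1024
    = 6187.5 Hz

6187.5 Hz


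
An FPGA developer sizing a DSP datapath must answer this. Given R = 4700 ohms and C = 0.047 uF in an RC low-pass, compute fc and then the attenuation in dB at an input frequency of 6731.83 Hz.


Step 1 — cutoff frequency:
fc = 1 / (2*pi*R*C)
C = 0.047 uF = 4.7e-08 F
fc = 1 / (2*pi*4700*4.7e-08)
   = 720.484 Hz

Step 2 — magnitude at f = 6731.83 Hz:
|H(f)| = 1 / sqrt(1 + (f/fc)^2)
f/fc = 6731.83 / 720.484 = 9.343483
|H| = 1 / sqrt(1 + 87.300675) = 0.1064187
|H|_dB = 20*log10(0.1064187) = -19.46 dB

fc = 720.484 Hz; |H(6731.83 Hz)| = -19.46 dB


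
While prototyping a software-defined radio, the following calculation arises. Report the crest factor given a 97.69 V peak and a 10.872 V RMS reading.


Crest factor is the ratio of peak to RMS:
CF = V_peak / V_rms
   = 97.69 / 10.872
   = 8.9855

8.9855


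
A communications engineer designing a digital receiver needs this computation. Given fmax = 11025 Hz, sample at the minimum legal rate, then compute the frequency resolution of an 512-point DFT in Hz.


Step 1 — Nyquist sampling rate:
fs = 2 * fmax = 2 * 11025 = 22050 Hz

Step 2 — DFT bin spacing:
df = fs / N = 22050 / 512 = 43.0664 Hz

43.0664 Hz


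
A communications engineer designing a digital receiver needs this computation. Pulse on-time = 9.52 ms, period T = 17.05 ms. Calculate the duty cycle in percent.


Duty cycle as a percentage:
DC = (t_on / T) * 100
   = (9.52 / 17.05) * 100
   = 0.558358 * 100
   = 55.84 %

55.84 %


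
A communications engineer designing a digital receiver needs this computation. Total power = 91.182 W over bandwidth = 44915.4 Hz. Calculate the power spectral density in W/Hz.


Power spectral density:
PSD = P / BW
    = 91.182 / 44915.4
    = 0.00203008 W/Hz

0.00203008 W/Hz


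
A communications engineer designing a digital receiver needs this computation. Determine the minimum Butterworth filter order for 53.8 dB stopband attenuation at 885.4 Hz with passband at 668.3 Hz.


Butterworth filter order formula:
n = log10(10^(A/10) - 1) / (2 * log10(f_stop/f_pass))
10^(53.8/10) - 1 = 239882.2919
f_stop/f_pass = 885.4 / 668.3 = 1.3249
n = 22.0188 -> ceil = 23

23


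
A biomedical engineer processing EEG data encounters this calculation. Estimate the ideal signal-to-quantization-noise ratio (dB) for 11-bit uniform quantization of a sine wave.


Theoretical SNR for a full-scale sinusoid:
SNR = 6.02 * N + 1.76
    = 6.02 * 11 + 1.76
    = 66.22 + 1.76
    = 67.98 dB

67.98 dB


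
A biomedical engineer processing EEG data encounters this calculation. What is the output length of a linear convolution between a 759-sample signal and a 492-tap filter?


Linear convolution output length:
L = N + M - 1
  = 759 + 492 - 1
  = 1250 samples

1250


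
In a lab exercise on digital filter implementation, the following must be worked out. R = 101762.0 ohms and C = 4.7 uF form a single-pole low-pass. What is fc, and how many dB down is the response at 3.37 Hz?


Step 1 — cutoff frequency:
fc = 1 / (2*pi*R*C)
C = 4.7 uF = 4.7e-06 F
fc = 1 / (2*pi*101762.0*4.7e-06)
   = 0.332764 Hz

Step 2 — magnitude at f = 3.37 Hz:
|H(f)| = 1 / sqrt(1 + (f/fc)^2)
f/fc = 3.37 / 0.332764 = 10.127297
|H| = 1 / sqrt(1 + 102.562145) = 0.0982651
|H|_dB = 20*log10(0.0982651) = -20.15 dB

fc = 0.332764 Hz; |H(3.37 Hz)| = -20.15 dB


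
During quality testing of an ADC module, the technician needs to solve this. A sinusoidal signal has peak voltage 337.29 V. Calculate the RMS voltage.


RMS voltage for a sinusoidal waveform:
V_rms = V_peak / sqrt(2)
      = 337.29 / 1.414214
      = 238.5 V

238.5 V


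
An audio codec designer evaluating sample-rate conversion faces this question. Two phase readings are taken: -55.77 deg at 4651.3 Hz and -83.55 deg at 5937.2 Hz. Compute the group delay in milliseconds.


Group delay from phase difference:
tau = -d(phi)/d(omega)
d(phi) = -27.78 deg = -0.484852 rad
d(omega) = 2*pi*(5937.2 - 4651.3) = 8079.548 rad/s
tau = -(-0.484852) / 8079.548
    = 0.06 ms

0.06 ms


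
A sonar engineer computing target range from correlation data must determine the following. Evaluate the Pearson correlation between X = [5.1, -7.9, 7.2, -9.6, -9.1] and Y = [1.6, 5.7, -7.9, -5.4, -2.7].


Pearson correlation coefficient (population):
r = cov(X,Y) / (std(X) * std(Y))
Mean X = -2.86, Mean Y = -1.74
Cov(X,Y) = -8.4444
Std(X) = 7.407186, Std(Y) = 4.873849
r = -0.2339

-0.2339


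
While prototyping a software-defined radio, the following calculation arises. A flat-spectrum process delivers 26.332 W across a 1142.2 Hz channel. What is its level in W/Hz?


Power spectral density:
PSD = P / BW
    = 26.332 / 1142.2
    = 0.02305376 W/Hz

0.02305376 W/Hz


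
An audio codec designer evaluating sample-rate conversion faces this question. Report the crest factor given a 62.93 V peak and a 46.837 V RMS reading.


Crest factor is the ratio of peak to RMS:
CF = V_peak / V_rms
   = 62.93 / 46.837
   = 1.3436

1.3436


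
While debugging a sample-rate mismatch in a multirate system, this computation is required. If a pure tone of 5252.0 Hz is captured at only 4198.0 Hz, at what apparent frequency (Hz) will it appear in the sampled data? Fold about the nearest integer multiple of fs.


Compute the nearest integer multiple of fs to the signal:
n = round(5252.0 / 4198.0) = 1
f_alias = |5252.0 - 1 * 4198.0|
        = |5252.0 - 4198.0|
        = 1054.0 Hz

1054.0


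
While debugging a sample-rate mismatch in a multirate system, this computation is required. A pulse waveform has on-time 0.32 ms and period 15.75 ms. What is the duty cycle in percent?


Duty cycle as a percentage:
DC = (t_on / T) * 100
   = (0.32 / 15.75) * 100
   = 0.020317 * 100
   = 2.03 %

2.03 %


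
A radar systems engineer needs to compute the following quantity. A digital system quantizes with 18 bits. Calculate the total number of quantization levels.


Number of quantization levels = 2^N
= 2^18
= 262144

262144


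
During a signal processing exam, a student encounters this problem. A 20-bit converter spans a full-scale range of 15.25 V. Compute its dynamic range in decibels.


Dynamic range from full-scale to LSB:
V_min = V_max / 2^bits = 15.25 / 2^20
DR = 20 * log10(V_max / V_min)
   = 20 * log10(2^20)
   = 20 * 20 * log10(2)
   = 120.41 dB

120.41 dB


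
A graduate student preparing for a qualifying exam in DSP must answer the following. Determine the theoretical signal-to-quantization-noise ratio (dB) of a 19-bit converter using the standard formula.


Theoretical SNR for a full-scale sinusoid:
SNR = 6.02 * N + 1.76
    = 6.02 * 19 + 1.76
    = 114.38 + 1.76
    = 116.14 dB

116.14 dB


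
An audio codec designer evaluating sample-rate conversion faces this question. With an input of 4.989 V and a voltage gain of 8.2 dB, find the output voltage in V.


Output voltage from dB gain:
V_out = V_in * 10^(gain_dB / 20)
      = 4.989 * 10^(8.2 / 20)
      = 4.989 * 2.570396
      = 12.8237 V

12.8237 V


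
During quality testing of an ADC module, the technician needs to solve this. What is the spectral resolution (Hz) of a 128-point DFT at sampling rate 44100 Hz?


DFT frequency resolution:
df = fs / N
   = 44100 / 128
   = 344.5312 Hz

344.5312 Hz


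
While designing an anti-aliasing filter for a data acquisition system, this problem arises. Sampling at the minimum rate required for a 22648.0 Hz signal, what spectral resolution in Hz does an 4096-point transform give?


Step 1 — Nyquist sampling rate:
fs = 2 * fmax = 2 * 22648.0 = 45296.0 Hz

Step 2 — DFT bin spacing:
df = fs / N = 45296.0 / 4096 = 11.0586 Hz

11.0586 Hz


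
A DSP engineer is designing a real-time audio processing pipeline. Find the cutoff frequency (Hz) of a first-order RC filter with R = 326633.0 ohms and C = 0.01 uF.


Cutoff frequency of a first-order RC filter:
fc = 1 / (2 * pi * R * C)
C = 0.01 uF = 1e-08 F
fc = 1 / (2 * pi * 326633.0 * 1e-08)
   = 1 / 0.0205229566644
   = 48.725923 Hz

48.725923 Hz


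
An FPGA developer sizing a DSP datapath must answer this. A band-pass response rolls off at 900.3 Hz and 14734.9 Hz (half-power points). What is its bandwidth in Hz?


Bandwidth is the difference of -3dB frequencies:
BW = f_high - f_low
   = 14734.9 - 900.3
   = 13834.6 Hz

13834.6 Hz


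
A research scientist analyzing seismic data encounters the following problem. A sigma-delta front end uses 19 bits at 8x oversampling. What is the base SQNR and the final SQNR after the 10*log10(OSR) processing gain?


Step 1 — baseline SQNR at Nyquist:
SQNR_base = 6.02*N + 1.76
          = 6.02*19 + 1.76
          = 116.14 dB

Step 2 — oversampling processing gain:
G = 10*log10(OSR) = 10*log10(8) = 9.03 dB

Step 3 — total:
SQNR_total = 116.14 + 9.03 = 125.17 dB

Base SQNR = 116.14 dB; oversampled SQNR = 125.17 dB


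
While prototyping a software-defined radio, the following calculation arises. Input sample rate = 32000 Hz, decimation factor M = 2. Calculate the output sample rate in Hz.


Decimation reduces the sample rate:
fs_out = fs_in / M
       = 32000 / 2
       = 16000.0 Hz

16000.0 Hz


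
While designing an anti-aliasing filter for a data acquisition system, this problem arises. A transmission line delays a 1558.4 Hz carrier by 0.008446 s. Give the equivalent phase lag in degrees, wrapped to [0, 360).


Phase shift from frequency and time delay:
phi = 360 * f * t_delay
    = 360 * 1558.4 * 0.008446
    = 4738.41 degrees
    mod 360 = 58.41 degrees

58.41 degrees


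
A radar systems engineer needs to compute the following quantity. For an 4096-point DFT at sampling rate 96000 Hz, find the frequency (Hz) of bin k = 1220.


Frequency of DFT bin k:
f_k = k * fs / N
    = 1220 * 96000 / 4096
    = 117120000 / 4096
    = 28593.75 Hz

28593.75 Hz


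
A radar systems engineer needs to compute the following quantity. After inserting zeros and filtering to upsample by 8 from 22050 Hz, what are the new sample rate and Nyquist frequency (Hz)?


Step 1 — output sample rate after interpolation by L:
fs_out = L * fs_in = 8 * 22050 = 176400 Hz

Step 2 — Nyquist frequency of the output stream:
f_Nyq = fs_out / 2 = 176400 / 2 = 88200.0 Hz

fs_out = 176400 Hz; f_Nyquist = 88200.0 Hz


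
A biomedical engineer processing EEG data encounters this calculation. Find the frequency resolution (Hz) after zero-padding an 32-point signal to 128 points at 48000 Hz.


Frequency resolution after zero-padding:
N_padded = 32 * 4 = 128
df = fs / N_padded
   = 48000 / 128
   = 375.0 Hz

375.0 Hz


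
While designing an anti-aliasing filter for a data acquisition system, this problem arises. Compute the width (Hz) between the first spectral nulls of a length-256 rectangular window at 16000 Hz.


Main lobe width for a rectangular window:
Width = 2 * fs / N
      = 2 * 16000 / 256
      = 32000 / 256
      = 125.0 Hz

125.0 Hz


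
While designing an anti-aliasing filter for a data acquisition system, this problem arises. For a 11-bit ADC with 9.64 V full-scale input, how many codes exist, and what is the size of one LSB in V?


Step 1 — number of quantization levels:
L = 2^N = 2^11 = 2048

Step 2 — LSB step size:
delta = Vfs / L
      = 9.64 / 2048
      = 0.00470703 V

Levels = 2048; step size = 0.00470703 V


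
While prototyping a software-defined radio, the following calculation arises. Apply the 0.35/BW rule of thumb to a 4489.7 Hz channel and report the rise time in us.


Rise time from bandwidth relationship:
tr = 0.35 / BW
   = 0.35 / 4489.7
   = 7.795621088e-05 s
   = 77.9562 us

77.9562 us


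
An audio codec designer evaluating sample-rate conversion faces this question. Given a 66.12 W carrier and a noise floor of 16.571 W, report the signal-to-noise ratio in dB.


SNR in decibels:
SNR = 10 * log10(Ps / Pn)
    = 10 * log10(66.12 / 16.571)
    = 10 * log10(3.9901)
    = 10 * 0.601
    = 6.01 dB

6.01 dB


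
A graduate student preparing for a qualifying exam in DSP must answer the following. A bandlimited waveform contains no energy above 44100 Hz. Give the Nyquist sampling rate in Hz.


The Nyquist rate is twice the maximum frequency component.
fs_min = 2 * fmax
      = 2 * 44100
      = 88200 Hz

88200


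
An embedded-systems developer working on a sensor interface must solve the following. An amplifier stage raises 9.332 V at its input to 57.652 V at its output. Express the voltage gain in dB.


Voltage gain in dB:
G = 20 * log10(Vout / Vin)
  = 20 * log10(57.652 / 9.332)
  = 20 * log10(6.177883)
  = 20 * 0.79084
  = 15.82 dB

15.82 dB


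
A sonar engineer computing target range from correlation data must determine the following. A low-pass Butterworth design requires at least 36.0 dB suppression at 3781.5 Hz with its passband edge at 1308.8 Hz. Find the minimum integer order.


Butterworth filter order formula:
n = log10(10^(A/10) - 1) / (2 * log10(f_stop/f_pass))
10^(36.0/10) - 1 = 3980.0717
f_stop/f_pass = 3781.5 / 1308.8 = 2.8893
n = 3.9062 -> ceil = 4

4


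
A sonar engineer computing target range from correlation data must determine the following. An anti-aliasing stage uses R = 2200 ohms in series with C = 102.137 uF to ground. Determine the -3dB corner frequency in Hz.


Cutoff frequency of a first-order RC filter:
fc = 1 / (2 * pi * R * C)
C = 102.137 uF = 0.000102137 F
fc = 1 / (2 * pi * 2200 * 0.000102137)
   = 1 / 1.4118405349827
   = 0.708295 Hz

0.708295 Hz


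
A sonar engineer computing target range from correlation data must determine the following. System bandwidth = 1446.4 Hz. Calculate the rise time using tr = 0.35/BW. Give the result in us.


Rise time from bandwidth relationship:
tr = 0.35 / BW
   = 0.35 / 1446.4
   = 0.0002419800885 s
   = 241.9801 us

241.9801 us


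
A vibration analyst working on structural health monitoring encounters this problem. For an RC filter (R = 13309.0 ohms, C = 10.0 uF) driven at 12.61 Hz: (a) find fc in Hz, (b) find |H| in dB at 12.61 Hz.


Step 1 — cutoff frequency:
fc = 1 / (2*pi*R*C)
C = 10.0 uF = 1e-05 F
fc = 1 / (2*pi*13309.0*1e-05)
   = 1.19584 Hz

Step 2 — magnitude at f = 12.61 Hz:
|H(f)| = 1 / sqrt(1 + (f/fc)^2)
f/fc = 12.61 / 1.19584 = 10.544889
|H| = 1 / sqrt(1 + 111.194684) = 0.0944091
|H|_dB = 20*log10(0.0944091) = -20.5 dB

fc = 1.19584 Hz; |H(12.61 Hz)| = -20.5 dB


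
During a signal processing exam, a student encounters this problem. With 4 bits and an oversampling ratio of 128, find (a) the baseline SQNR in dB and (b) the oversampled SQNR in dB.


Step 1 — baseline SQNR at Nyquist:
SQNR_base = 6.02*N + 1.76
          = 6.02*4 + 1.76
          = 25.84 dB

Step 2 — oversampling processing gain:
G = 10*log10(OSR) = 10*log10(128) = 21.07 dB

Step 3 — total:
SQNR_total = 25.84 + 21.07 = 46.91 dB

Base SQNR = 25.84 dB; oversampled SQNR = 46.91 dB


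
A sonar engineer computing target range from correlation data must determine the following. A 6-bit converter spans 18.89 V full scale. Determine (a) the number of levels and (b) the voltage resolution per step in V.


Step 1 — number of quantization levels:
L = 2^N = 2^6 = 64

Step 2 — LSB step size:
delta = Vfs / L
      = 18.89 / 64
      = 0.29515625 V

Levels = 64; step size = 0.29515625 V


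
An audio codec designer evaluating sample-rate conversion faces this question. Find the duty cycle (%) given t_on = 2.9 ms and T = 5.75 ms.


Duty cycle as a percentage:
DC = (t_on / T) * 100
   = (2.9 / 5.75) * 100
   = 0.504348 * 100
   = 50.43 %

50.43 %
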